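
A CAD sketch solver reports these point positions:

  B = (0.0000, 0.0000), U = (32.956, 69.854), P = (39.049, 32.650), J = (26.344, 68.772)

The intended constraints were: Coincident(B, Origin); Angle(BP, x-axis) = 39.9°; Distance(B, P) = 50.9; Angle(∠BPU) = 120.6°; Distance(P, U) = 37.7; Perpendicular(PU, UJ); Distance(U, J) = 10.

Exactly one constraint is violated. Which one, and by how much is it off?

Distance(U, J) = 10 — off by 3.30.

B = (0.00, 0.00) ✓; BP at 39.90° ✓; |BP| = 50.90 ✓; ∠BPU = 120.6° ✓; |PU| = 37.70 ✓; ∠(PU, UJ) = 89.99° ✓; |UJ| = 6.700 ✗.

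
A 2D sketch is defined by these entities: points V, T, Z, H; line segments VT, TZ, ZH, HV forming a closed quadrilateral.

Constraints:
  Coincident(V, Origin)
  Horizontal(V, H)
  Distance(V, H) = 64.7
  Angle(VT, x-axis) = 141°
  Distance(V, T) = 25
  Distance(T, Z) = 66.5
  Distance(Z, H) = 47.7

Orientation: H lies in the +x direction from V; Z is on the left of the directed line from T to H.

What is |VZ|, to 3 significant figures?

59.1

V is at the origin; V and H share the same y with |VH| = 64.7 and H in +x, so H = (64.7, 0). VT runs at 141.0° with |VT| = 25.0, so T = (-19.4, 15.7). Z is determined by |TZ| = 66.5 and |ZH| = 47.7 together: it lies at the intersection of circle(T, 66.5) and circle(H, 47.7). With |TH| = 85.6, the foot of the radical line on TH is 55.3 from T and the perpendicular offset is √(66.5² − 55.3²) = 36.9. Taking the left-of-TH solution: Z = (41.7, 41.8).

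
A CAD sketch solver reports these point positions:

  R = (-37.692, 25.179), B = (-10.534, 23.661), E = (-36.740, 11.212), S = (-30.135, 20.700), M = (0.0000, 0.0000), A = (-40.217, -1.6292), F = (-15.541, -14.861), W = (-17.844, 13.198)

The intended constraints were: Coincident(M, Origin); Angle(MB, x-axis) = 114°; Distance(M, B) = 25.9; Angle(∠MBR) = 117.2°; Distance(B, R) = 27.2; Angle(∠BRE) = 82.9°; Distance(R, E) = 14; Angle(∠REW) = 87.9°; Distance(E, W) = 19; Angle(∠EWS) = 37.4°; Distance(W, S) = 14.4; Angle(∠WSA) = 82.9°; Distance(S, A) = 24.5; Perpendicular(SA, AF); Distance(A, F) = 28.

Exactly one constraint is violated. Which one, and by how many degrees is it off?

Perpendicular(SA, AF) — off by 3.90°.

M = (0.00, 0.00) ✓; MB at 114.0° ✓; |MB| = 25.90 ✓; ∠MBR = 117.2° ✓; |BR| = 27.20 ✓; ∠BRE = 82.90° ✓; |RE| = 14.00 ✓; ∠REW = 87.90° ✓; |EW| = 19.00 ✓; ∠EWS = 37.40° ✓; |WS| = 14.40 ✓; ∠WSA = 82.90° ✓; |SA| = 24.50 ✓; ∠(SA, AF) = 86.10° ✗; |AF| = 28.00 ✓.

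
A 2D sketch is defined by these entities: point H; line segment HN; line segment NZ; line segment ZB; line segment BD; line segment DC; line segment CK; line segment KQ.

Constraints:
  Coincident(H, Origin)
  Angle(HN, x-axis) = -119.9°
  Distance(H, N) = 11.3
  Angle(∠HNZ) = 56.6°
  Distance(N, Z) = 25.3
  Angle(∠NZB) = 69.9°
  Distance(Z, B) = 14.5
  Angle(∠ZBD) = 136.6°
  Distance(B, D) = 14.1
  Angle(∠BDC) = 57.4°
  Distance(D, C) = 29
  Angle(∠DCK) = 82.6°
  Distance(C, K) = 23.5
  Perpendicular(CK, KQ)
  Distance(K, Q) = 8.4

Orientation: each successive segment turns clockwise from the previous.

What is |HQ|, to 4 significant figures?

25.88

∠DCK = 82.6° gives CK at 103.2° from the x-axis; with |CK| = 23.5, K = (-23.82, 18.70). CK ⟂ KQ, so KQ runs at 13.20°; with |KQ| = 8.4, Q = (-15.64, 20.62). Then |HQ| = |Q − H| = 25.88.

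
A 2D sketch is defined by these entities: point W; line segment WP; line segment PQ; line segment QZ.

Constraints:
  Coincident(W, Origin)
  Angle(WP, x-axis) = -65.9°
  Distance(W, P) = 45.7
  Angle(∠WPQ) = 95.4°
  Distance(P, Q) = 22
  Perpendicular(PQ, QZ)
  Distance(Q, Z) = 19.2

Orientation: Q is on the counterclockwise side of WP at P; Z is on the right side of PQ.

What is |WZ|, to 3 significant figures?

69.8

W is at the origin; WP runs at -65.9° with length 45.7, so P = 45.7·(cos -65.9°, sin -65.9°) = (18.7, -41.7). ∠WPQ = 95.4°, so PQ runs at -65.9° + (180° − 95.4°) = 18.7° from the x-axis; with |PQ| = 22.0, Q = P + 22.0·(cos 18.7°, sin 18.7°) = (39.5, -34.7). PQ is perpendicular to QZ; with |QZ| = 19.2 on the right of PQ, Z = Q + 19.2·(0.321, -0.947) = (45.7, -52.8). Then |WZ| = |Z − W| = 69.8.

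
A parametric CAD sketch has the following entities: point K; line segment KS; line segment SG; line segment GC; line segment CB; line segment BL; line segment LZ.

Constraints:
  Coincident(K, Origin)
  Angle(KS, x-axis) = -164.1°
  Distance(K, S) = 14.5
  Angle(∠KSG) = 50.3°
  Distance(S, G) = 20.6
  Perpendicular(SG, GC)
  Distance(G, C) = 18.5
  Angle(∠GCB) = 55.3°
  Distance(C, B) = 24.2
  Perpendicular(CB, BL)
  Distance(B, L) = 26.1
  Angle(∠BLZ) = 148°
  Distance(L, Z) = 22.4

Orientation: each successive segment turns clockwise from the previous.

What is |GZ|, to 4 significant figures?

29.94

K is at the origin; KS runs at -164.1° with length 14.5, so S = (-13.95, -3.972). ∠KSG = 50.3° gives SG at 66.20° from the x-axis; with |SG| = 20.6, G = (-5.632, 14.88). SG ⟂ GC, so GC runs at -23.80°; with |GC| = 18.5, C = (11.29, 7.410). ∠GCB = 55.3° gives CB at -148.5° from the x-axis; with |CB| = 24.2, B = (-9.339, -5.234). CB is perpendicular to BL, so BL runs at 121.5°; with |BL| = 26.1, L = (-22.98, 17.02). ∠BLZ = 148.0° gives LZ at 89.50° from the x-axis; with |LZ| = 22.4, Z = (-22.78, 39.42). Then |GZ| = |Z − G| = 29.94.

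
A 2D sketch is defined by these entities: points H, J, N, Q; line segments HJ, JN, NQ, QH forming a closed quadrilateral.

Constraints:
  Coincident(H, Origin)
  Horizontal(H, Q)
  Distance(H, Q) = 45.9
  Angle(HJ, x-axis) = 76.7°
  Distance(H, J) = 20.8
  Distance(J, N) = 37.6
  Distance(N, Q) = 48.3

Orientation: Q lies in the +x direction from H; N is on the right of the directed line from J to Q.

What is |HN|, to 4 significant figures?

17.16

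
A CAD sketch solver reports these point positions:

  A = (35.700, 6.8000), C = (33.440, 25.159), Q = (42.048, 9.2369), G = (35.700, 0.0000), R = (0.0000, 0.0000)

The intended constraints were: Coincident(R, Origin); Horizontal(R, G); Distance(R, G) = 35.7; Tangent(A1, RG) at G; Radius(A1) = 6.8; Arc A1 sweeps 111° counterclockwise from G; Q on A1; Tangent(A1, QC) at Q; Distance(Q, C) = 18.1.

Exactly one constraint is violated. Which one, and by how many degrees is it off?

Tangent(A1, QC) at Q — off by 7.40°.

R = (0.00, 0.00) ✓; R.y = 0.00, G.y = 0.00 ✓; |RG| = 35.70 ✓; ∠(AG, GR) = 90.00° ✓; |AG| = 6.800 ✓; bearing(A→Q) − bearing(A→G) = 111.0° ✓; |AQ| = 6.800 ✓; ∠(AQ, QC) = 82.60° ✗; |QC| = 18.10 ✓.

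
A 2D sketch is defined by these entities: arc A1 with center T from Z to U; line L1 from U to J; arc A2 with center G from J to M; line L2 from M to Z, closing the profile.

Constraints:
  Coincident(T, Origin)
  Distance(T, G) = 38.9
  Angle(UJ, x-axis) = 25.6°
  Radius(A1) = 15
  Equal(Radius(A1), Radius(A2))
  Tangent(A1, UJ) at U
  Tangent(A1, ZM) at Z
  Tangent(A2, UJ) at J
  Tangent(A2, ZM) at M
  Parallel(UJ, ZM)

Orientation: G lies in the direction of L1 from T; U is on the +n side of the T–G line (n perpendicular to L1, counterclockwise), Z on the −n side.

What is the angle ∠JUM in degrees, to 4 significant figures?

37.64°

Tangency of A1 to both parallel lines with radius 15.0 puts U and Z at T ± 15.0·n: U = (-6.481, 13.53), Z = (6.481, -13.53). Equal radii place J and M the same way about G: J = G + 15.0·n = (28.60, 30.34), M = G − 15.0·n = (41.56, 3.281). Then cos ∠JUM = UJ·UM / (|UJ||UM|), giving 37.64°.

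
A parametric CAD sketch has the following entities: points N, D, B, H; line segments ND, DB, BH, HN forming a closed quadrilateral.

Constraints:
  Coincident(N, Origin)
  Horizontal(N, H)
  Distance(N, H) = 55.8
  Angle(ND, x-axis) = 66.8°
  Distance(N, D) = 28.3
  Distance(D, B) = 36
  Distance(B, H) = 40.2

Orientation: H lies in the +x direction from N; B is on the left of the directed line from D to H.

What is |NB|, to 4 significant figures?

59.22

N is at the origin; N and H share the same y with |NH| = 55.8 and H in +x, so H = (55.8, 0). ND runs at 66.8° with |ND| = 28.3, so D = (11.15, 26.01). B is determined by |DB| = 36.0 and |BH| = 40.2 together: it lies at the intersection of circle(D, 36.0) and circle(H, 40.2). With |DH| = 51.68, the foot of the radical line on DH is 22.74 from D and the perpendicular offset is √(36.0² − 22.74²) = 27.91. Taking the left-of-DH solution: B = (44.85, 38.68).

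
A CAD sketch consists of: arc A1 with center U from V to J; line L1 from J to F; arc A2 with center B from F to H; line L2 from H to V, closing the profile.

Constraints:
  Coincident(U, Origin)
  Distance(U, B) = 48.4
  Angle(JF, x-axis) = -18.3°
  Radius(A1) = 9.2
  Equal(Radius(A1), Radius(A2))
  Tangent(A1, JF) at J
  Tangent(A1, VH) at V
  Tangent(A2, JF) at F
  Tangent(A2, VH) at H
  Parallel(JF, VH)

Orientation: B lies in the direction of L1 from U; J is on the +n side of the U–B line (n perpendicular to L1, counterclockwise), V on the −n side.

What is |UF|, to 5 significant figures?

49.267

The slot axis is L1's direction at -18.3°, so u = (cos -18.3°, sin -18.3°) = (0.94943, -0.31399) and n = (−sin -18.3°, cos -18.3°) = (0.31399, 0.94943). U is at the origin and B lies 48.4 along u from U, so B = 48.4·u = (45.952, -15.197). Tangency of A1 to both parallel lines with radius 9.2 puts J and V at U ± 9.2·n: J = (2.8887, 8.7347), V = (-2.8887, -8.7347). Equal radii place F and H the same way about B: F = B + 9.2·n = (48.841, -6.4625), H = B − 9.2·n = (43.063, -23.932). Then |UF| = |F − U| = 49.267.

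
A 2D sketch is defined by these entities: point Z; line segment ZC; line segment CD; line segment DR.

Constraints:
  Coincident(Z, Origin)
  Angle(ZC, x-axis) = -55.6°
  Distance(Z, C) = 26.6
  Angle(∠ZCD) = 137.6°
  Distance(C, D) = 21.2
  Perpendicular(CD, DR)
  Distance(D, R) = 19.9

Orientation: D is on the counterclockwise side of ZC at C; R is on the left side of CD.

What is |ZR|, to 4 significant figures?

40.89

∠ZCD = 137.6°, so CD runs at -55.6° + (180° − 137.6°) = -13.20° from the x-axis; with |CD| = 21.2, D = C + 21.2·(cos -13.20°, sin -13.20°) = (35.67, -26.79). CD ⟂ DR; with |DR| = 19.9 on the left of CD, R = D + 19.9·(0.2284, 0.9736) = (40.21, -7.415). Then |ZR| = |R − Z| = 40.89.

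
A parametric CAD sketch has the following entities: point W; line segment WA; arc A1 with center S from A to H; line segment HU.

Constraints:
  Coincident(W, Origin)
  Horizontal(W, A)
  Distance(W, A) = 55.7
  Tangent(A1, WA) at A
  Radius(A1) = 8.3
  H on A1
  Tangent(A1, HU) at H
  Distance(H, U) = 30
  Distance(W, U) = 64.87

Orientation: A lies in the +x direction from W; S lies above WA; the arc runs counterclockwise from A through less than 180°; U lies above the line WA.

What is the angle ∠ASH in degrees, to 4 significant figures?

112.8°

W is at the origin; WA is horizontal with |WA| = 55.7 and A on the +x side, so A = (55.70, 0.000). The tangent condition forces SA to be normal to WA, so S = A + (0, 8.3) = (55.70, 8.300). Since SH ⟂ HU (tangency), |SU| = √(8.3² + 30.0²) = 31.13 regardless of where H sits on A1. So U lies on both circle(W, 64.87) and circle(S, 31.13); the above-WA intersection is U = (51.71, 39.17). H is the foot of the tangent from U: H = (63.35, 11.52).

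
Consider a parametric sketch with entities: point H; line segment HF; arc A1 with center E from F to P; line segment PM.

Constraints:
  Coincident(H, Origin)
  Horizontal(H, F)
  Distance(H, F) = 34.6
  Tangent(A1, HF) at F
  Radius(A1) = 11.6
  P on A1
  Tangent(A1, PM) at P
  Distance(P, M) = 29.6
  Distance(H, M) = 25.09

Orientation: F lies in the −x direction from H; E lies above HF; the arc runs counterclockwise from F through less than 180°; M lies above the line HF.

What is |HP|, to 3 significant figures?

26.6

H is at the origin; H and F share the same y with |HF| = 34.6 and F on the −x side, so F = (-34.6, 0.00). A1 meets HF tangentially, so EF is at right angles to HF, so E = F + (0, 11.6) = (-34.6, 11.6). Since EP ⟂ PM (tangency), |EM| = √(11.6² + 29.6²) = 31.8 regardless of where P sits on A1. So M lies on both circle(H, 25.09) and circle(E, 31.8); the above-HF intersection is M = (-5.53, 24.5). P is the foot of the tangent from M: P = (-26.4, 3.44).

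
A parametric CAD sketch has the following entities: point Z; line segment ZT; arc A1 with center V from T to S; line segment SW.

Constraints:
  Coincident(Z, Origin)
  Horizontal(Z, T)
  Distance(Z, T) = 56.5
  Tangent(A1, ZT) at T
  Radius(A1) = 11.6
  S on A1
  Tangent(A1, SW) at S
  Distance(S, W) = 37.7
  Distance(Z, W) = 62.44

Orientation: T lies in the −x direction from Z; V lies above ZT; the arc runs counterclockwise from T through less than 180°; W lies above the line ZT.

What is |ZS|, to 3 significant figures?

46.1

Checks: |VS| = 11.60 ✓; ∠(VS, SW) = 90.00° ✓; |SW| = 37.70 ✓; |ZW| = 62.44 ✓.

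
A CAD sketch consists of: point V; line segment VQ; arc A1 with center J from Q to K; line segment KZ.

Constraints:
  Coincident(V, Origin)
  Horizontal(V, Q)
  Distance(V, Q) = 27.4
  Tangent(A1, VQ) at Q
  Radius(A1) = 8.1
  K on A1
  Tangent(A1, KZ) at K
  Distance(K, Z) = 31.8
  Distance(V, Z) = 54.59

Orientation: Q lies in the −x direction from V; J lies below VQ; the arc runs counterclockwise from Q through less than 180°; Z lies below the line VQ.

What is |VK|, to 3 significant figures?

36.2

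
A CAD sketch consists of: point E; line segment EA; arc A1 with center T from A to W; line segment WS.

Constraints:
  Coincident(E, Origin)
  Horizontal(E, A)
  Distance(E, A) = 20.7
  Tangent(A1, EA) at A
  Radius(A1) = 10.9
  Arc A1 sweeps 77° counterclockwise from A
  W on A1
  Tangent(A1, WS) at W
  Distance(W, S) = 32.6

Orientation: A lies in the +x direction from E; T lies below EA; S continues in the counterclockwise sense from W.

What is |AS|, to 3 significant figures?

44.0

E is at the origin; E and A share the same y with |EA| = 20.7 and A on the +x side, so A = (20.7, 0.00). The tangent condition forces TA to be normal to EA, so T = A + (0, -10.9) = (20.7, -10.9). On A1, A sits at bearing 90° from T; a 77° counterclockwise sweep puts W at bearing 167°, so W = T + 10.9·(cos 167°, sin 167°) = (10.1, -8.45). A1 meets WS tangentially, so TW is at right angles to WS, so WS runs along (−sin 167°, cos 167°); with |WS| = 32.6, S = (2.75, -40.2). Then |AS| = |S − A| = 44.0.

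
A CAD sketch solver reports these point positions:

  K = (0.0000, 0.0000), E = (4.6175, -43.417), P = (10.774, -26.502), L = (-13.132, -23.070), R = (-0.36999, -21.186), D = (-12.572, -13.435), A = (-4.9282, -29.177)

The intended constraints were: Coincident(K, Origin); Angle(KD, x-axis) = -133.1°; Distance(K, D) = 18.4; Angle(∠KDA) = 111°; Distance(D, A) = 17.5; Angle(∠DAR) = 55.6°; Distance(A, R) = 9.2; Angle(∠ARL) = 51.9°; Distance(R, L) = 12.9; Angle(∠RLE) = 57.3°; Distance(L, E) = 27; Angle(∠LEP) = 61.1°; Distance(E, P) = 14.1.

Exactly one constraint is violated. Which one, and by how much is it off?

Distance(E, P) = 14.1 — off by 3.90.

K = (0.00, 0.00) ✓; KD at -133.1° ✓; |KD| = 18.40 ✓; ∠KDA = 111.0° ✓; |DA| = 17.50 ✓; ∠DAR = 55.60° ✓; |AR| = 9.200 ✓; ∠ARL = 51.90° ✓; |RL| = 12.90 ✓; ∠RLE = 57.30° ✓; |LE| = 27.00 ✓; ∠LEP = 61.10° ✓; |EP| = 18.00 ✗.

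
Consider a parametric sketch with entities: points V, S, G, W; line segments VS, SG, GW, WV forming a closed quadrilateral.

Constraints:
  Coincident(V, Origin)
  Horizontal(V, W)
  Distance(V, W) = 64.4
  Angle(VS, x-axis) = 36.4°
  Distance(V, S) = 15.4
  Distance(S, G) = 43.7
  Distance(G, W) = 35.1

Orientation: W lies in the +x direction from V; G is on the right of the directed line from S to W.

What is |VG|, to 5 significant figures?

46.916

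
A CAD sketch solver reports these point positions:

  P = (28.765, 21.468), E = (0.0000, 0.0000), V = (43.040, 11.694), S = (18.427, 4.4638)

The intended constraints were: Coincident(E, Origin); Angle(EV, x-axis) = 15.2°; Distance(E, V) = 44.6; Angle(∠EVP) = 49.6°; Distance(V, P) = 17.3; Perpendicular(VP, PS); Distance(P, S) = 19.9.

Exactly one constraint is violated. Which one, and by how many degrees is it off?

Perpendicular(VP, PS) — off by 3.10°.

E = (0.00, 0.00) ✓; EV at 15.20° ✓; |EV| = 44.60 ✓; ∠EVP = 49.60° ✓; |VP| = 17.30 ✓; ∠(VP, PS) = 93.10° ✗; |PS| = 19.90 ✓.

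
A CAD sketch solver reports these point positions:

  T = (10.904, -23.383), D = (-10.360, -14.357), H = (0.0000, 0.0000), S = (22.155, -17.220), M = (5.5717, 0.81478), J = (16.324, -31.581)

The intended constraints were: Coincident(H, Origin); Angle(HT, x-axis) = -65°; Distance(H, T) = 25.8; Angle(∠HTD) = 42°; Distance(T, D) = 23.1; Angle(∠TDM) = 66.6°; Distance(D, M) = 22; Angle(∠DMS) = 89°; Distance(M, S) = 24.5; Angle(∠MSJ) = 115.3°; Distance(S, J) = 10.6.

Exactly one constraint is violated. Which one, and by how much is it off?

Distance(S, J) = 10.6 — off by 4.90.

H = (0.00, 0.00) ✓; HT at -65.00° ✓; |HT| = 25.80 ✓; ∠HTD = 42.00° ✓; |TD| = 23.10 ✓; ∠TDM = 66.60° ✓; |DM| = 22.00 ✓; ∠DMS = 89.00° ✓; |MS| = 24.50 ✓; ∠MSJ = 115.3° ✓; |SJ| = 15.50 ✗.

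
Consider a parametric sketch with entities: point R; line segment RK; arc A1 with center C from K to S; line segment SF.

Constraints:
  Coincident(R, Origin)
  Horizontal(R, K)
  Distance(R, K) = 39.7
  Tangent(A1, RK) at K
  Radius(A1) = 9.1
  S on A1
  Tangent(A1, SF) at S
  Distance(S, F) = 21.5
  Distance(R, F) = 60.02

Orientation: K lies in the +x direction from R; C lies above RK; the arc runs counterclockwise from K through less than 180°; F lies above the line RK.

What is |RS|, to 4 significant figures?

49.16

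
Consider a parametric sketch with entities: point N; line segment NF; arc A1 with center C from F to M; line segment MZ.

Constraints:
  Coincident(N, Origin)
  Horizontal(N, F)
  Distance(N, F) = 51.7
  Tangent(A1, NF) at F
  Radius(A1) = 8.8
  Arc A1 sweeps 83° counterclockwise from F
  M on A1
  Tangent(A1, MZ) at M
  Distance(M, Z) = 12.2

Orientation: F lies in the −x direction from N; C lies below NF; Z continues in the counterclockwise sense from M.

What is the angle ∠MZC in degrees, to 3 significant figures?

35.8°

N is at the origin; N and F share the same y with |NF| = 51.7 and F on the −x side, so F = (-51.7, 0.00). Since A1 is tangent to NF there, CF ⟂ NF, so C = F + (0, -8.8) = (-51.7, -8.80). On A1, F sits at bearing 90° from C; an 83° counterclockwise sweep puts M at bearing 173°, so M = C + 8.8·(cos 173°, sin 173°) = (-60.4, -7.73). A1 meets MZ tangentially, so CM is at right angles to MZ, so MZ runs along (−sin 173°, cos 173°); with |MZ| = 12.2, Z = (-61.9, -19.8). Then cos ∠MZC = ZM·ZC / (|ZM||ZC|), giving 35.8°.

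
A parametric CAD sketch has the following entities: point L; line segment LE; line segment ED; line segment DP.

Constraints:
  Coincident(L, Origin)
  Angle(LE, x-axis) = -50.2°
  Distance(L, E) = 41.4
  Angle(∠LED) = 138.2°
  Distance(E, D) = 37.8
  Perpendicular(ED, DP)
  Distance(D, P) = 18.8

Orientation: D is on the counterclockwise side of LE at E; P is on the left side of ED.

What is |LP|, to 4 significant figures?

69.22

∠LED = 138.2°, so ED runs at -50.2° + (180° − 138.2°) = -8.400° from the x-axis; with |ED| = 37.8, D = E + 37.8·(cos -8.400°, sin -8.400°) = (63.90, -37.33). The perpendicularity gives DP at right angles to ED; with |DP| = 18.8 on the left of ED, P = D + 18.8·(0.1461, 0.9893) = (66.64, -18.73). Then |LP| = |P − L| = 69.22.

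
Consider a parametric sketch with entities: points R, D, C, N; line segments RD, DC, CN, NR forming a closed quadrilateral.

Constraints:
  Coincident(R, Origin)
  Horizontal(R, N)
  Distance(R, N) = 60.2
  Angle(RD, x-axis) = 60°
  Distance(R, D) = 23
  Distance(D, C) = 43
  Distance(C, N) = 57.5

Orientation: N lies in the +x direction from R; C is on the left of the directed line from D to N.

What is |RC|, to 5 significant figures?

65.812

Checks: R = (0.00, 0.00) ✓; |DC| = 43.00 ✓; |CN| = 57.50 ✓.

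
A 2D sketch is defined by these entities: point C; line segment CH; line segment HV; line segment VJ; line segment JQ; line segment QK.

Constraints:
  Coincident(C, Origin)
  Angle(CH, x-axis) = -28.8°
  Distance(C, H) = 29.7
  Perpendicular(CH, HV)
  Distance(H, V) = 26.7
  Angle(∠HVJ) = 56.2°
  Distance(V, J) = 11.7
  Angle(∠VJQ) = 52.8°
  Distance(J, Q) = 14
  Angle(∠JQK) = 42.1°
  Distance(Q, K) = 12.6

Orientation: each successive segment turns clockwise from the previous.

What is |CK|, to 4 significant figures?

38.04

∠VJQ = 52.8° gives JQ at -9.800° from the x-axis; with |JQ| = 14.0, Q = (21.57, -29.70). ∠JQK = 42.1° gives QK at -147.7° from the x-axis; with |QK| = 12.6, K = (10.92, -36.43). Then |CK| = |K − C| = 38.04.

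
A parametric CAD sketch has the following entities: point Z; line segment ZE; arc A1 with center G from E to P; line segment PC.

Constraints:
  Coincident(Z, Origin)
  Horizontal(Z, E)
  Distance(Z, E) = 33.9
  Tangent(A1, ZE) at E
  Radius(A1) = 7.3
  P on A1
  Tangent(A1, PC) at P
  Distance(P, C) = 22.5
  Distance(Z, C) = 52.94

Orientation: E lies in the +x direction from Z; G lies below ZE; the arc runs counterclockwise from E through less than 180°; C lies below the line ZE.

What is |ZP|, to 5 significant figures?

31.346

Checks: Z = (0.00, 0.00) ✓; |GP| = 7.300 ✓; ∠(GP, PC) = 90.00° ✓; |PC| = 22.50 ✓; |ZC| = 52.94 ✓.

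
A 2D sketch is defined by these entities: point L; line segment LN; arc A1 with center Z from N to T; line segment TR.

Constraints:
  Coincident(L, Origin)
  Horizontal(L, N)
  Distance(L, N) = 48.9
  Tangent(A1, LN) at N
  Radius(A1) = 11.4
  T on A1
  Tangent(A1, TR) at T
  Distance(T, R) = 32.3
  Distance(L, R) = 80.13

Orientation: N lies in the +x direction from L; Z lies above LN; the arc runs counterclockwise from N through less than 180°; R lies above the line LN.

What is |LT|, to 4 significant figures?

60.09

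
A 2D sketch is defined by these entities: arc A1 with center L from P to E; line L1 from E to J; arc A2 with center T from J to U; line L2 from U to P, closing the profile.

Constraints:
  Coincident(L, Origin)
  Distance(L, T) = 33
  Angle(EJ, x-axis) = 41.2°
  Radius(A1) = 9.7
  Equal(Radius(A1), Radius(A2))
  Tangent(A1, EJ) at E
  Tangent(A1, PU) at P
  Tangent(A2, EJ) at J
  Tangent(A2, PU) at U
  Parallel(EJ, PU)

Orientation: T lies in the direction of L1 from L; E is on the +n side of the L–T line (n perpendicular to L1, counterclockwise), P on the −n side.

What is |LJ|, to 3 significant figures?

34.4

The slot axis is L1's direction at 41.2°, so u = (cos 41.2°, sin 41.2°) = (0.752, 0.659) and n = (−sin 41.2°, cos 41.2°) = (-0.659, 0.752). L is at the origin and T lies 33.0 along u from L, so T = 33.0·u = (24.8, 21.7). Tangency of A1 to both parallel lines with radius 9.7 puts E and P at L ± 9.7·n: E = (-6.39, 7.30), P = (6.39, -7.30). Equal radii place J and U the same way about T: J = T + 9.7·n = (18.4, 29.0), U = T − 9.7·n = (31.2, 14.4). Then |LJ| = |J − L| = 34.4.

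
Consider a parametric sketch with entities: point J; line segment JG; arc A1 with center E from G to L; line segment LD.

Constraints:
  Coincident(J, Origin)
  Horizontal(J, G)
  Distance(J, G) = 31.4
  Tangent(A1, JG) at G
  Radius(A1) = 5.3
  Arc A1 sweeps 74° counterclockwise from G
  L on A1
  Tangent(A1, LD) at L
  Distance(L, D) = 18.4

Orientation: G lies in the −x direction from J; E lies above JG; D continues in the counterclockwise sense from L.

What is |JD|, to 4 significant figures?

30.24

J is at the origin; JG is horizontal with |JG| = 31.4 and G on the −x side, so G = (-31.40, 0.000). A1 meets JG tangentially, so EG is at right angles to JG, so E = G + (0, 5.3) = (-31.40, 5.300). On A1, G sits at bearing -90° from E; a 74° counterclockwise sweep puts L at bearing -16°, so L = E + 5.3·(cos -16°, sin -16°) = (-26.31, 3.839). A1 meets LD tangentially, so EL is at right angles to LD, so LD runs along (−sin -16°, cos -16°); with |LD| = 18.4, D = (-21.23, 21.53). Then |JD| = |D − J| = 30.24.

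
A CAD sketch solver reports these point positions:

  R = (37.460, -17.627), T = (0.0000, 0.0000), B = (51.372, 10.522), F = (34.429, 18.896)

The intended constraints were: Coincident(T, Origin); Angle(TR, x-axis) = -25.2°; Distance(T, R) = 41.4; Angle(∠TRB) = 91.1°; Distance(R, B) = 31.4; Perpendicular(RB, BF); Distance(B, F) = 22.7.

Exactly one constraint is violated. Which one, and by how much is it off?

Distance(B, F) = 22.7 — off by 3.80.

T = (0.00, 0.00) ✓; TR at -25.20° ✓; |TR| = 41.40 ✓; ∠TRB = 91.10° ✓; |RB| = 31.40 ✓; ∠(RB, BF) = 90.00° ✓; |BF| = 18.90 ✗.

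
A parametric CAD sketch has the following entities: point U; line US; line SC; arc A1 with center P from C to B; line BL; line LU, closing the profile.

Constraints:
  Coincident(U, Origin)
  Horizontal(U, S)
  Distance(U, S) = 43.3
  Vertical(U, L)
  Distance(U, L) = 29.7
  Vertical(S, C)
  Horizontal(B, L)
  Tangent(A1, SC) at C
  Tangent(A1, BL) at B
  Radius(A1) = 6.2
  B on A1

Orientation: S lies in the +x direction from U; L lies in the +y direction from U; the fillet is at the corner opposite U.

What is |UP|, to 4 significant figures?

43.92

U is at the origin; U and S share the same y with |US| = 43.3 and S on the +x side, so S = (43.30, 0.000). U and L share the same x with |UL| = 29.7 and L on the +y side, so L = (0.000, 29.70). The virtual corner opposite U is at (43.30, 29.70). Tangency of A1 to SC means the radius PC is perpendicular to SC and the tangent condition forces PB to be normal to BL, with radius 6.2, so the center P sits 6.2 in from both sides at P = (37.10, 23.50). Then |UP| = |P − U| = 43.92.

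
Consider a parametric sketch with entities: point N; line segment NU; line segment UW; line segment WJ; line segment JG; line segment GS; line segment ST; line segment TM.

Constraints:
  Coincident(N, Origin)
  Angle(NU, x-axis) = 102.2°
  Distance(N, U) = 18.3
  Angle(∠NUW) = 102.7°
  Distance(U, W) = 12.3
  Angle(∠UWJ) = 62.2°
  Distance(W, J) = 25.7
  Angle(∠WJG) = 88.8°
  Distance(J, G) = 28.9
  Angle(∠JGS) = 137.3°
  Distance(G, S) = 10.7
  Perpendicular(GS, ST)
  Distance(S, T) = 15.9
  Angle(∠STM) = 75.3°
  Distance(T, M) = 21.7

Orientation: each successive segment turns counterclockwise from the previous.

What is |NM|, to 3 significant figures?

8.27

N is at the origin; NU runs at 102.2° with length 18.3, so U = (-3.87, 17.9). ∠NUW = 102.7° gives UW at 180° from the x-axis; with |UW| = 12.3, W = (-16.2, 18.0). ∠UWJ = 62.2° gives WJ at -62.7° from the x-axis; with |WJ| = 25.7, J = (-4.38, -4.84). ∠WJG = 88.8° gives JG at 28.5° from the x-axis; with |JG| = 28.9, G = (21.0, 8.95). ∠JGS = 137.3° gives GS at 71.2° from the x-axis; with |GS| = 10.7, S = (24.5, 19.1). GS ⟂ ST, so ST runs at 161°; with |ST| = 15.9, T = (9.41, 24.2). ∠STM = 75.3° gives TM at -94.1° from the x-axis; with |TM| = 21.7, M = (7.86, 2.56). Then |NM| = |M − N| = 8.27.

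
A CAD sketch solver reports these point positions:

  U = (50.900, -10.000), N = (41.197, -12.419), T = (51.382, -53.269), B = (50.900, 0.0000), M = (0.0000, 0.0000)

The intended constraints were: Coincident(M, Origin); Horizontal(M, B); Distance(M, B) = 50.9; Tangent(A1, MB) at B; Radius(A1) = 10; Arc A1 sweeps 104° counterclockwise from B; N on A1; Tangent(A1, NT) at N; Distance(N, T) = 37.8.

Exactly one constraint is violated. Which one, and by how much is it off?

Distance(N, T) = 37.8 — off by 4.30.

M = (0.00, 0.00) ✓; M.y = 0.00, B.y = 0.00 ✓; |MB| = 50.90 ✓; ∠(UB, BM) = 90.00° ✓; |UB| = 10.00 ✓; bearing(U→N) − bearing(U→B) = 104.0° ✓; |UN| = 10.00 ✓; ∠(UN, NT) = 90.00° ✓; |NT| = 42.10 ✗.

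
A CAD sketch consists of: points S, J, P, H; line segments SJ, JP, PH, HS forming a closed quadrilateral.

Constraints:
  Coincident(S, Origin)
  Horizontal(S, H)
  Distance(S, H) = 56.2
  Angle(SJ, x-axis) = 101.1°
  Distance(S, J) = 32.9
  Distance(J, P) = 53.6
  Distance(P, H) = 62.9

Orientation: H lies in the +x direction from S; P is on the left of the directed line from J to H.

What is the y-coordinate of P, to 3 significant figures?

60.6

Checks: |JP| = 53.60 ✓; |PH| = 62.90 ✓.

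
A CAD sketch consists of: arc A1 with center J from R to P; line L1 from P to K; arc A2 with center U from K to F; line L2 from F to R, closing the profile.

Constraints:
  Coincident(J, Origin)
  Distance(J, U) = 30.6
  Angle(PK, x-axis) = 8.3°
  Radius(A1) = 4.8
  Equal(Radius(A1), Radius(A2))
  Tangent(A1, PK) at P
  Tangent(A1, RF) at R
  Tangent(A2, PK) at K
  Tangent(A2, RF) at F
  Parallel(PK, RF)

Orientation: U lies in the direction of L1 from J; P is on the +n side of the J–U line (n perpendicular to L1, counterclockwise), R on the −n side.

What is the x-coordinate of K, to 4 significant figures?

29.59

The slot axis is L1's direction at 8.3°, so u = (cos 8.3°, sin 8.3°) = (0.9895, 0.1444) and n = (−sin 8.3°, cos 8.3°) = (-0.1444, 0.9895). J is at the origin and U lies 30.6 along u from J, so U = 30.6·u = (30.28, 4.417). Tangency of A1 to both parallel lines with radius 4.8 puts P and R at J ± 4.8·n: P = (-0.6929, 4.750), R = (0.6929, -4.750). Equal radii place K and F the same way about U: K = U + 4.8·n = (29.59, 9.167), F = U − 4.8·n = (30.97, -0.3324). So K.x = 29.59.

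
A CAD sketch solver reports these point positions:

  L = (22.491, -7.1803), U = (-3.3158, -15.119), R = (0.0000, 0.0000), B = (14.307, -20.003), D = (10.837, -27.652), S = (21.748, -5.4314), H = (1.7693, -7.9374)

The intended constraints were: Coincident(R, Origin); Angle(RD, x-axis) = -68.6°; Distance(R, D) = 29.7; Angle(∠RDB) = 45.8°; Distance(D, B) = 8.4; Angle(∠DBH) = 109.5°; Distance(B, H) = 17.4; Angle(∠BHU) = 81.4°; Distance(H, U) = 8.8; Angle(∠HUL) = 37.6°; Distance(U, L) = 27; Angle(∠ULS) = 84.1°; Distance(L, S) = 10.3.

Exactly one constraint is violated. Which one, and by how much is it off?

Distance(L, S) = 10.3 — off by 8.40.

R = (0.00, 0.00) ✓; RD at -68.60° ✓; |RD| = 29.70 ✓; ∠RDB = 45.80° ✓; |DB| = 8.399 ✓; ∠DBH = 109.5° ✓; |BH| = 17.40 ✓; ∠BHU = 81.40° ✓; |HU| = 8.800 ✓; ∠HUL = 37.60° ✓; |UL| = 27.00 ✓; ∠ULS = 84.08° ✓; |LS| = 1.900 ✗.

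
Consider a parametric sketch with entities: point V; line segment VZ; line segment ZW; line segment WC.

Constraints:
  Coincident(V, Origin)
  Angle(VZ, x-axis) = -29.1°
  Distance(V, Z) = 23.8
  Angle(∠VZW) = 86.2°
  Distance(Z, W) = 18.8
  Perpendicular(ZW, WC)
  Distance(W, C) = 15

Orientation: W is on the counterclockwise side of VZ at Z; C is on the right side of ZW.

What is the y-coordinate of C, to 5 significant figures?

-0.98840

V is at the origin; VZ runs at -29.1° with length 23.8, so Z = 23.8·(cos -29.1°, sin -29.1°) = (20.796, -11.575). ∠VZW = 86.2°, so ZW runs at -29.1° + (180° − 86.2°) = 64.700° from the x-axis; with |ZW| = 18.8, W = Z + 18.8·(cos 64.700°, sin 64.700°) = (28.830, 5.4220). ZW is perpendicular to WC; with |WC| = 15.0 on the right of ZW, C = W + 15.0·(0.90408, -0.42736) = (42.391, -0.98840). So C.y = -0.98840.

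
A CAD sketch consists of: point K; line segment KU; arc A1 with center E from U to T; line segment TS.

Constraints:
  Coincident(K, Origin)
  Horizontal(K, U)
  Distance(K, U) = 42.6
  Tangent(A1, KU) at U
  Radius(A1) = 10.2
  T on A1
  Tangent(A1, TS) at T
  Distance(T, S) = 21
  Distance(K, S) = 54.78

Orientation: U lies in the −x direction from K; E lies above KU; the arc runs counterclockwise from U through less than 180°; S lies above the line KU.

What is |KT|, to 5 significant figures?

36.739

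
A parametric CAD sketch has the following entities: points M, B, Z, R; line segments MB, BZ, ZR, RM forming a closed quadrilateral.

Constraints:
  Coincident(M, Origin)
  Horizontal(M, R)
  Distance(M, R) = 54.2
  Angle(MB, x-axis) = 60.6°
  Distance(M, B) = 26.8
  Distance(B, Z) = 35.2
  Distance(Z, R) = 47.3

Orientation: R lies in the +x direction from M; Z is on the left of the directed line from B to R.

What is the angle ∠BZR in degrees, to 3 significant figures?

68.0°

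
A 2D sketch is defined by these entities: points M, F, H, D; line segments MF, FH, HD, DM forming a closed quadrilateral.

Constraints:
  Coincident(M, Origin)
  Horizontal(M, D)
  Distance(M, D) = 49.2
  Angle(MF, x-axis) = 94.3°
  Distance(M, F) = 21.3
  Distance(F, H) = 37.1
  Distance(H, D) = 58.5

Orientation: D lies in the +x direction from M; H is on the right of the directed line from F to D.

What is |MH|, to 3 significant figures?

17.0

Checks: M.y = 0.00, D.y = 0.00 ✓; |FH| = 37.10 ✓; |HD| = 58.50 ✓.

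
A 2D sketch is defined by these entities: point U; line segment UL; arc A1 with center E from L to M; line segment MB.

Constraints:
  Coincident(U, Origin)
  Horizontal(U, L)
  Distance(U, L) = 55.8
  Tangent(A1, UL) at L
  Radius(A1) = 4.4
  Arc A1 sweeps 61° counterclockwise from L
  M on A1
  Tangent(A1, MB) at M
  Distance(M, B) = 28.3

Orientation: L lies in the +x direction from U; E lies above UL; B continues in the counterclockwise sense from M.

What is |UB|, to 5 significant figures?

78.185

U is at the origin; U and L share the same y with |UL| = 55.8 and L on the +x side, so L = (55.800, 0.0000). Tangency of A1 to UL means the radius EL is perpendicular to UL, so E = L + (0, 4.4) = (55.800, 4.4000). On A1, L sits at bearing -90° from E; a 61° counterclockwise sweep puts M at bearing -29°, so M = E + 4.4·(cos -29°, sin -29°) = (59.648, 2.2668). Tangency of A1 to MB means the radius EM is perpendicular to MB, so MB runs along (−sin -29°, cos -29°); with |MB| = 28.3, B = (73.368, 27.019). Then |UB| = |B − U| = 78.185.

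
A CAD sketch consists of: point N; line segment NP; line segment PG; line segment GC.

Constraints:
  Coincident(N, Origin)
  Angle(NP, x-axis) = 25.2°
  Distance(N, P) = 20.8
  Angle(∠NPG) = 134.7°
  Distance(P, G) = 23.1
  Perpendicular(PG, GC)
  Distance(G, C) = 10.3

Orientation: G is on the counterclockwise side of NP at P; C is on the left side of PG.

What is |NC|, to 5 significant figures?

37.996

N is at the origin; NP runs at 25.2° with length 20.8, so P = 20.8·(cos 25.2°, sin 25.2°) = (18.820, 8.8562). ∠NPG = 134.7°, so PG runs at 25.2° + (180° − 134.7°) = 70.500° from the x-axis; with |PG| = 23.1, G = P + 23.1·(cos 70.500°, sin 70.500°) = (26.531, 30.631). The perpendicularity gives GC at right angles to PG; with |GC| = 10.3 on the left of PG, C = G + 10.3·(-0.94264, 0.33381) = (16.822, 34.069). Then |NC| = |C − N| = 37.996.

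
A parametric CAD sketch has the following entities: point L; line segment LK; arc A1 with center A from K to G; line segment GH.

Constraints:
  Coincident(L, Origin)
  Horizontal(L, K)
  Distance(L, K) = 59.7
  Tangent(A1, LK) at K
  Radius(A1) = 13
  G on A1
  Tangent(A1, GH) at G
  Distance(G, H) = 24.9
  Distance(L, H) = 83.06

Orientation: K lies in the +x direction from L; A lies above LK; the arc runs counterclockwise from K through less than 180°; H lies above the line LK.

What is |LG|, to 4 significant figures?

73.67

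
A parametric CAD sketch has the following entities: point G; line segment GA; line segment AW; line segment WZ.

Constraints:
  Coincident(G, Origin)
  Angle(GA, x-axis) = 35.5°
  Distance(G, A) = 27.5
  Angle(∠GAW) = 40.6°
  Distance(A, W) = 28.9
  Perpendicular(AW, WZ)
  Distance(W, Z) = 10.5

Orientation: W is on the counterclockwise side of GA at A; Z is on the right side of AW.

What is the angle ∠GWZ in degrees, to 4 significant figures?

155.9°

∠GAW = 40.6°, so AW runs at 35.5° + (180° − 40.6°) = 174.9° from the x-axis; with |AW| = 28.9, W = A + 28.9·(cos 174.9°, sin 174.9°) = (-6.397, 18.54). AW is perpendicular to WZ; with |WZ| = 10.5 on the right of AW, Z = W + 10.5·(0.08889, 0.9960) = (-5.464, 29.00). Then cos ∠GWZ = WG·WZ / (|WG||WZ|), giving 155.9°.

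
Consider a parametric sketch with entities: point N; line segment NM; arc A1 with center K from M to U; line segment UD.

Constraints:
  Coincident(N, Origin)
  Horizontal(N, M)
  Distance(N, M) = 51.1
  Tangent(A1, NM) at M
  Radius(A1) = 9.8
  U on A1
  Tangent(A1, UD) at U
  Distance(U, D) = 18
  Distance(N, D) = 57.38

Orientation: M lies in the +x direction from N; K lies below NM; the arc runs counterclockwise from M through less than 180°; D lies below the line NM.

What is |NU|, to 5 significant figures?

44.137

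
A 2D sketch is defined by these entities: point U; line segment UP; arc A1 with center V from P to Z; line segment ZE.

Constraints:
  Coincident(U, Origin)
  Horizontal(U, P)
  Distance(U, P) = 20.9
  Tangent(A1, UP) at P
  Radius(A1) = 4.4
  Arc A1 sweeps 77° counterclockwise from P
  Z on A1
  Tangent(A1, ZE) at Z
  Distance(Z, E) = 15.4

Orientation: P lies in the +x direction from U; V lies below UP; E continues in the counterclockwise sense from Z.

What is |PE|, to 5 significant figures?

19.980

On A1, P sits at bearing 90° from V; a 77° counterclockwise sweep puts Z at bearing 167°, so Z = V + 4.4·(cos 167°, sin 167°) = (16.613, -3.4102). Tangency of A1 to ZE means the radius VZ is perpendicular to ZE, so ZE runs along (−sin 167°, cos 167°); with |ZE| = 15.4, E = (13.149, -18.416). Then |PE| = |E − P| = 19.980.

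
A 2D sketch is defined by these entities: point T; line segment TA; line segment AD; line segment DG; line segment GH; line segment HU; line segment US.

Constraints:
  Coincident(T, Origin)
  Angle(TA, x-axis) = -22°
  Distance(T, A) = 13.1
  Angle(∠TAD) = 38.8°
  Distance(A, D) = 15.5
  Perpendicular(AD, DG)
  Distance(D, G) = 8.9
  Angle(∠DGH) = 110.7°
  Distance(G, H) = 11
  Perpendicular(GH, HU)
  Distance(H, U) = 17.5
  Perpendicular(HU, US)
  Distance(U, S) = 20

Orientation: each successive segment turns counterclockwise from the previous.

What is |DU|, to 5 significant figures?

16.861

∠DGH = 110.7° gives GH at -81.500° from the x-axis; with |GH| = 11.0, H = (-1.5588, -6.5982). GH is perpendicular to HU, so HU runs at 8.5000°; with |HU| = 17.5, U = (15.749, -4.0115). Then |DU| = |U − D| = 16.861.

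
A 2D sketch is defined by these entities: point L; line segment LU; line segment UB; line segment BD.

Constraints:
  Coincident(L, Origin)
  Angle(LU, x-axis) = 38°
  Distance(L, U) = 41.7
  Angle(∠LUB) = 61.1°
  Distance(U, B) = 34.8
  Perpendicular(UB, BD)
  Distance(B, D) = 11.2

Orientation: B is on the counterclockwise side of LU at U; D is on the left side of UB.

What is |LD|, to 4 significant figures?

29.24

L is at the origin; LU runs at 38.0° with length 41.7, so U = 41.7·(cos 38.0°, sin 38.0°) = (32.86, 25.67). ∠LUB = 61.1°, so UB runs at 38.0° + (180° − 61.1°) = 156.9° from the x-axis; with |UB| = 34.8, B = U + 34.8·(cos 156.9°, sin 156.9°) = (0.8503, 39.33). UB is perpendicular to BD; with |BD| = 11.2 on the left of UB, D = B + 11.2·(-0.3923, -0.9198) = (-3.544, 29.02). Then |LD| = |D − L| = 29.24.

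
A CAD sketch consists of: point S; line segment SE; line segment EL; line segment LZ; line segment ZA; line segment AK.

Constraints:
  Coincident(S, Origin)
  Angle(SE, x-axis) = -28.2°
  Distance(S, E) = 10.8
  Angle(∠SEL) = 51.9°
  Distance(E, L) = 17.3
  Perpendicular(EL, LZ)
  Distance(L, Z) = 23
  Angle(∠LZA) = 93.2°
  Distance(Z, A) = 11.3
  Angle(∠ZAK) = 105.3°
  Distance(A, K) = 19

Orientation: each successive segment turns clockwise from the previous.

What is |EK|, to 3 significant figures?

5.61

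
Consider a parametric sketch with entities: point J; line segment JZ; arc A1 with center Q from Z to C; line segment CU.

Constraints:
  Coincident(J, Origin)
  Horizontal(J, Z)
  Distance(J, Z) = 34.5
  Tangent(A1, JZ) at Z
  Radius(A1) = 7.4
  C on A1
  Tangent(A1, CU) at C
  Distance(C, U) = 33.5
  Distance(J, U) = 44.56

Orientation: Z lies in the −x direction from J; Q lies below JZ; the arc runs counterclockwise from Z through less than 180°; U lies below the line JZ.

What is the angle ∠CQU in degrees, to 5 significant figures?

77.544°

J is at the origin; J and Z share the same y with |JZ| = 34.5 and Z on the −x side, so Z = (-34.500, 0.0000). A1 meets JZ tangentially, so QZ is at right angles to JZ, so Q = Z + (0, -7.4) = (-34.500, -7.4000). Since QC ⟂ CU (tangency), |QU| = √(7.4² + 33.5²) = 34.308 regardless of where C sits on A1. So U lies on both circle(J, 44.56) and circle(Q, 34.308); the below-JZ intersection is U = (-21.376, -39.098). C is the foot of the tangent from U: C = (-40.566, -11.639).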